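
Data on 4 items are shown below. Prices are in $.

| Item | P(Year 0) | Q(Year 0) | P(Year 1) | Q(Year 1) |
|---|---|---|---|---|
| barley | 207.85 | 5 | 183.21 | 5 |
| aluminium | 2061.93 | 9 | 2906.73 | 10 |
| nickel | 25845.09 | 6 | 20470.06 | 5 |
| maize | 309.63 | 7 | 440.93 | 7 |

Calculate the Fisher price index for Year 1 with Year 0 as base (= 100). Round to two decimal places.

Laspeyres component (base-period weights):
ΣP(Year 1)Q(Year 0) = 183.21×5 + 2906.73×9 + 20470.06×6 + 440.93×7 = 916.05 + 26160.57 + 122820.36 + 3086.51 = 152983.49
ΣP(Year 0)Q(Year 0) = 207.85×5 + 2061.93×9 + 25845.09×6 + 309.63×7 = 1039.25 + 18557.37 + 155070.54 + 2167.41 = 176834.57
L = 152983.49 / 176834.57 × 100 = 86.5122
Paasche component (current-period weights):
ΣP(Year 1)Q(Year 1) = 183.21×5 + 2906.73×10 + 20470.06×5 + 440.93×7 = 916.05 + 29067.3 + 102350.3 + 3086.51 = 135420.16
ΣP(Year 0)Q(Year 1) = 207.85×5 + 2061.93×10 + 25845.09×5 + 309.63×7 = 1039.25 + 20619.3 + 129225.45 + 2167.41 = 153051.41
P = 135420.16 / 153051.41 × 100 = 88.4802
Fisher = √(L × P) = √(86.5122 × 88.4802) = 87.4907

87.49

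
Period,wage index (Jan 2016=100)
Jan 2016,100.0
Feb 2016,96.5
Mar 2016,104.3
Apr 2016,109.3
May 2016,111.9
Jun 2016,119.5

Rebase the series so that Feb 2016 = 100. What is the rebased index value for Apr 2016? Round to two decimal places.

Rebased(Apr 2016) = 109.3 / 96.5 × 100 = 113.2642

113.26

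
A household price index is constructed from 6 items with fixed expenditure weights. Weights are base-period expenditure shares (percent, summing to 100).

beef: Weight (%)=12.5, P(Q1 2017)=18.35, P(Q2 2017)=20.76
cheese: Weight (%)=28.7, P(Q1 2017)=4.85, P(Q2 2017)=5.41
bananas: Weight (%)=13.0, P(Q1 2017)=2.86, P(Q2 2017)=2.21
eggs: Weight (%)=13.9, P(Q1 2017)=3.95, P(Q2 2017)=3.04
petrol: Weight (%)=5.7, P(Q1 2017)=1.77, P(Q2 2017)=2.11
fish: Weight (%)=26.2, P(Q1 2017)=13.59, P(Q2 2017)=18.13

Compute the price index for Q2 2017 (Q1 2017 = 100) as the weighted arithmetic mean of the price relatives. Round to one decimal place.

108.6

beef: 12.5 × (20.76/18.35) = 12.5 × 1.131335 = 14.1417
cheese: 28.7 × (5.41/4.85) = 28.7 × 1.115464 = 32.0138
bananas: 13.0 × (2.21/2.86) = 13.0 × 0.772727 = 10.0455
eggs: 13.9 × (3.04/3.95) = 13.9 × 0.769620 = 10.6977
petrol: 5.7 × (2.11/1.77) = 5.7 × 1.192090 = 6.7949
fish: 26.2 × (18.13/13.59) = 26.2 × 1.334069 = 34.9526
Index = Σ wᵢ·(p₁ᵢ/p₀ᵢ) = 14.1417 + 32.0138 + 10.0455 + 10.6977 + 6.7949 + 34.9526 = 108.6462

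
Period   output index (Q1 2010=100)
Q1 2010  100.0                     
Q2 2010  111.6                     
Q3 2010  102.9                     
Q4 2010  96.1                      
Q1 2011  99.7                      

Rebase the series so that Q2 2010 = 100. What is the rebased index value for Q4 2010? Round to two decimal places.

86.11

Rebased(Q4 2010) = 96.1 / 111.6 × 100 = 86.1111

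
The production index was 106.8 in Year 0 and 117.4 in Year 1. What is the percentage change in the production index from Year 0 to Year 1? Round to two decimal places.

Change = (117.4 − 106.8) / 106.8 × 100
       = 10.6 / 106.8 × 100 = 9.9251%

9.93%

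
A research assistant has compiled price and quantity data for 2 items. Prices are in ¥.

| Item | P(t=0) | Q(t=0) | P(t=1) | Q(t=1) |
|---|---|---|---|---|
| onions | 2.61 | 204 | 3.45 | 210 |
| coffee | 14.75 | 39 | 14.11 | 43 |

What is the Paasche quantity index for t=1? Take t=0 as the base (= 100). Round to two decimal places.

106.15

Paasche quantity index uses current-period prices as weights.
ΣP(t=1)·Q(t=1) = 3.45×210 + 14.11×43 = 724.5 + 606.73 = 1331.23
ΣP(t=1)·Q(t=0) = 3.45×204 + 14.11×39 = 703.8 + 550.29 = 1254.09
Index = 1331.23 / 1254.09 × 100 = 106.1511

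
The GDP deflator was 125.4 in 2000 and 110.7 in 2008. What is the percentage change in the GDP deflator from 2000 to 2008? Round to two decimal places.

-11.72%

Change = (110.7 − 125.4) / 125.4 × 100
       = -14.7 / 125.4 × 100 = -11.7225%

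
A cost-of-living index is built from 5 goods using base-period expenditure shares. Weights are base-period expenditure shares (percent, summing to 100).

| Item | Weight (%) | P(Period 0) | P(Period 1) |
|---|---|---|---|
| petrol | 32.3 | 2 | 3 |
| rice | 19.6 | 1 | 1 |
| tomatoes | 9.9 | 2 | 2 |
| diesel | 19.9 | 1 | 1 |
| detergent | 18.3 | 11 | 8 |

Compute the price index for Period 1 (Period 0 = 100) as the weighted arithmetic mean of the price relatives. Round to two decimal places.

111.16

petrol: 32.3 × (3/2) = 32.3 × 1.500000 = 48.4500
rice: 19.6 × (1/1) = 19.6 × 1.000000 = 19.6000
tomatoes: 9.9 × (2/2) = 9.9 × 1.000000 = 9.9000
diesel: 19.9 × (1/1) = 19.9 × 1.000000 = 19.9000
detergent: 18.3 × (8/11) = 18.3 × 0.727273 = 13.3091
Index = Σ wᵢ·(p₁ᵢ/p₀ᵢ) = 48.4500 + 19.6000 + 9.9000 + 19.9000 + 13.3091 = 111.1591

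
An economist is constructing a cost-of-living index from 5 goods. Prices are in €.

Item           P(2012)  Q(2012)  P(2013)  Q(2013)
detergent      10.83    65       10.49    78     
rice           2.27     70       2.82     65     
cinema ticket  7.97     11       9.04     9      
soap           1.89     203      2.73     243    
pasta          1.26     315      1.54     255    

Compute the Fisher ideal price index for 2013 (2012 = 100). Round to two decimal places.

Laspeyres component (base-period weights):
ΣP(2013)Q(2012) = 10.49×65 + 2.82×70 + 9.04×11 + 2.73×203 + 1.54×315 = 681.85 + 197.4 + 99.44 + 554.19 + 485.1 = 2017.98
ΣP(2012)Q(2012) = 10.83×65 + 2.27×70 + 7.97×11 + 1.89×203 + 1.26×315 = 703.95 + 158.9 + 87.67 + 383.67 + 396.9 = 1731.09
L = 2017.98 / 1731.09 × 100 = 116.5728
Paasche component (current-period weights):
ΣP(2013)Q(2013) = 10.49×78 + 2.82×65 + 9.04×9 + 2.73×243 + 1.54×255 = 818.22 + 183.3 + 81.36 + 663.39 + 392.7 = 2138.97
ΣP(2012)Q(2013) = 10.83×78 + 2.27×65 + 7.97×9 + 1.89×243 + 1.26×255 = 844.74 + 147.55 + 71.73 + 459.27 + 321.3 = 1844.59
P = 2138.97 / 1844.59 × 100 = 115.9591
Fisher = √(L × P) = √(116.5728 × 115.9591) = 116.2655

116.27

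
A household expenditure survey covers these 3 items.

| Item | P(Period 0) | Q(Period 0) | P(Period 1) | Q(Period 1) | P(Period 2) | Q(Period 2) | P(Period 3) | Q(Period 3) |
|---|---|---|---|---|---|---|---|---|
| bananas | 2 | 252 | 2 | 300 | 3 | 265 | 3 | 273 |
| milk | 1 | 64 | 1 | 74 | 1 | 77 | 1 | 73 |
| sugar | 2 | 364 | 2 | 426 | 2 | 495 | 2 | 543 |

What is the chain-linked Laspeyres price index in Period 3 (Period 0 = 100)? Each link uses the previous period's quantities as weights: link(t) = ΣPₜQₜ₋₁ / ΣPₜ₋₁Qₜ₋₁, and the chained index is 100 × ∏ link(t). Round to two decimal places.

119.66

Link Period 0→Period 1:
ΣP(Period 1)Q(Period 0) = 2×252 + 1×64 + 2×364 = 504 + 64 + 728 = 1296
ΣP(Period 0)Q(Period 0) = 2×252 + 1×64 + 2×364 = 504 + 64 + 728 = 1296
link = 1296/1296 = 1.000000
Link Period 1→Period 2:
ΣP(Period 2)Q(Period 1) = 3×300 + 1×74 + 2×426 = 900 + 74 + 852 = 1826
ΣP(Period 1)Q(Period 1) = 2×300 + 1×74 + 2×426 = 600 + 74 + 852 = 1526
link = 1826/1526 = 1.196592
Link Period 2→Period 3:
ΣP(Period 3)Q(Period 2) = 3×265 + 1×77 + 2×495 = 795 + 77 + 990 = 1862
ΣP(Period 2)Q(Period 2) = 3×265 + 1×77 + 2×495 = 795 + 77 + 990 = 1862
link = 1862/1862 = 1.000000
Chained index = 100 × 1.000000 × 1.196592 × 1.000000 = 119.6592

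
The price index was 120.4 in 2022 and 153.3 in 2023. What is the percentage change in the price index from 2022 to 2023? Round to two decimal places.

Change = (153.3 − 120.4) / 120.4 × 100
       = 32.9 / 120.4 × 100 = 27.3256%

27.33%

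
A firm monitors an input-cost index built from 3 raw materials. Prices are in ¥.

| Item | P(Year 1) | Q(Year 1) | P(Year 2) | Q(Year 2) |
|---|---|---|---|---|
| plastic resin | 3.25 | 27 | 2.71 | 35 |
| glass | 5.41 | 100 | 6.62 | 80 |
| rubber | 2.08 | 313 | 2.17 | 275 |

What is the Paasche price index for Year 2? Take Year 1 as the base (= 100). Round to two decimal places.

Paasche price index uses current-period quantities as weights.
ΣP(Year 2)·Q(Year 2) = 2.71×35 + 6.62×80 + 2.17×275 = 94.85 + 529.6 + 596.75 = 1221.2
ΣP(Year 1)·Q(Year 2) = 3.25×35 + 5.41×80 + 2.08×275 = 113.75 + 432.8 + 572 = 1118.55
Index = 1221.2 / 1118.55 × 100 = 109.1771

109.18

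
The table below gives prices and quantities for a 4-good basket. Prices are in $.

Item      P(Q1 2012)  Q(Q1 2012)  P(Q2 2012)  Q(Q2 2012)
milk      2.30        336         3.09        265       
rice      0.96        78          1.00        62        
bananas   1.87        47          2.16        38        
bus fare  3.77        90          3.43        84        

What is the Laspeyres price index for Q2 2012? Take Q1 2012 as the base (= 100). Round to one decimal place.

119.7

Laspeyres price index uses base-period quantities as weights.
ΣP(Q2 2012)·Q(Q1 2012) = 3.09×336 + 1.00×78 + 2.16×47 + 3.43×90 = 1038.24 + 78 + 101.52 + 308.7 = 1526.46
ΣP(Q1 2012)·Q(Q1 2012) = 2.30×336 + 0.96×78 + 1.87×47 + 3.77×90 = 772.8 + 74.88 + 87.89 + 339.3 = 1274.87
Index = 1526.46 / 1274.87 × 100 = 119.7346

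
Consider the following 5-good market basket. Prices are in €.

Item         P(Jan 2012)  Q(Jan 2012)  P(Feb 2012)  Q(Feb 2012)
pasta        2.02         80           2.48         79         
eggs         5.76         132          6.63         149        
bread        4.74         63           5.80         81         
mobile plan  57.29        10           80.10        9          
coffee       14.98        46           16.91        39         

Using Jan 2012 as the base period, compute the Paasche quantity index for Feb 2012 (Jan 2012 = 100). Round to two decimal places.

Paasche quantity index uses current-period prices as weights.
ΣP(Feb 2012)·Q(Feb 2012) = 2.48×79 + 6.63×149 + 5.80×81 + 80.10×9 + 16.91×39 = 195.92 + 987.87 + 469.8 + 720.9 + 659.49 = 3033.98
ΣP(Feb 2012)·Q(Jan 2012) = 2.48×80 + 6.63×132 + 5.80×63 + 80.10×10 + 16.91×46 = 198.4 + 875.16 + 365.4 + 801 + 777.86 = 3017.82
Index = 3033.98 / 3017.82 × 100 = 100.5355

100.54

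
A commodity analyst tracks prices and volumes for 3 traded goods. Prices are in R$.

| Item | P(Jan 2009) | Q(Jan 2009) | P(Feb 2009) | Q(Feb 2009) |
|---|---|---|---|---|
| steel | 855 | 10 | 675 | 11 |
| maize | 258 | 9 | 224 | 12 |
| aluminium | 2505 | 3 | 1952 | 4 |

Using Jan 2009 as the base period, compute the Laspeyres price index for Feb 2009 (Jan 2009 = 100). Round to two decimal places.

Laspeyres price index uses base-period quantities as weights.
ΣP(Feb 2009)·Q(Jan 2009) = 675×10 + 224×9 + 1952×3 = 6750 + 2016 + 5856 = 14622
ΣP(Jan 2009)·Q(Jan 2009) = 855×10 + 258×9 + 2505×3 = 8550 + 2322 + 7515 = 18387
Index = 14622 / 18387 × 100 = 79.5236

79.52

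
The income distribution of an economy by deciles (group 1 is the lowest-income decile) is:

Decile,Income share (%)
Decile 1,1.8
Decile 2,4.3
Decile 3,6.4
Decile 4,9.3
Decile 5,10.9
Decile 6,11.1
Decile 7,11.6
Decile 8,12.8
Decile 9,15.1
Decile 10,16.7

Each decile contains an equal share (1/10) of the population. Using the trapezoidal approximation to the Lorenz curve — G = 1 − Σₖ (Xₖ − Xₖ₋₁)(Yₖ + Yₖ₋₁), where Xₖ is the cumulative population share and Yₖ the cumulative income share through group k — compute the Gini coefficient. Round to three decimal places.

Cumulative income shares Yₖ: 0.0180, 0.0610, 0.1250, 0.2180, 0.3270, 0.4380, 0.5540, 0.6820, 0.8330, 1.0000
Σ (Xₖ−Xₖ₋₁)(Yₖ+Yₖ₋₁) = (1/10)(0.0180+0.0000) + (1/10)(0.0610+0.0180) + (1/10)(0.1250+0.0610) + (1/10)(0.2180+0.1250) + (1/10)(0.3270+0.2180) + (1/10)(0.4380+0.3270) + (1/10)(0.5540+0.4380) + (1/10)(0.6820+0.5540) + (1/10)(0.8330+0.6820) + (1/10)(1.0000+0.8330)
  = 0.0018 + 0.0079 + 0.0186 + 0.0343 + 0.0545 + 0.0765 + 0.0992 + 0.1236 + 0.1515 + 0.1833 = 0.7512
G = 1 − 0.7512 = 0.2488

0.249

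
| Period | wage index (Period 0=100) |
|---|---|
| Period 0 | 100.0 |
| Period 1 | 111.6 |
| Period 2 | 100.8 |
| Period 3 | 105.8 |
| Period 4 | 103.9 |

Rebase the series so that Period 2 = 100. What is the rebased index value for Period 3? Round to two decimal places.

Rebased(Period 3) = 105.8 / 100.8 × 100 = 104.9603

104.96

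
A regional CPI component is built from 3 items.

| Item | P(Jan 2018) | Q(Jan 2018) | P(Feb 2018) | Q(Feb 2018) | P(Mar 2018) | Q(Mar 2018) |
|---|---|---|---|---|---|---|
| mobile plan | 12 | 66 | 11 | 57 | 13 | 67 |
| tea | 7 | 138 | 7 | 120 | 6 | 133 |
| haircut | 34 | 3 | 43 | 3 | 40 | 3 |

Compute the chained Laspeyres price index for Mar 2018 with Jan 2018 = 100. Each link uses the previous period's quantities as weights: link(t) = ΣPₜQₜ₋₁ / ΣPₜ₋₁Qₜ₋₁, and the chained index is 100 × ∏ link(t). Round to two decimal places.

96.98

Link Jan 2018→Feb 2018:
ΣP(Feb 2018)Q(Jan 2018) = 11×66 + 7×138 + 43×3 = 726 + 966 + 129 = 1821
ΣP(Jan 2018)Q(Jan 2018) = 12×66 + 7×138 + 34×3 = 792 + 966 + 102 = 1860
link = 1821/1860 = 0.979032
Link Feb 2018→Mar 2018:
ΣP(Mar 2018)Q(Feb 2018) = 13×57 + 6×120 + 40×3 = 741 + 720 + 120 = 1581
ΣP(Feb 2018)Q(Feb 2018) = 11×57 + 7×120 + 43×3 = 627 + 840 + 129 = 1596
link = 1581/1596 = 0.990602
Chained index = 100 × 0.979032 × 0.990602 = 96.9831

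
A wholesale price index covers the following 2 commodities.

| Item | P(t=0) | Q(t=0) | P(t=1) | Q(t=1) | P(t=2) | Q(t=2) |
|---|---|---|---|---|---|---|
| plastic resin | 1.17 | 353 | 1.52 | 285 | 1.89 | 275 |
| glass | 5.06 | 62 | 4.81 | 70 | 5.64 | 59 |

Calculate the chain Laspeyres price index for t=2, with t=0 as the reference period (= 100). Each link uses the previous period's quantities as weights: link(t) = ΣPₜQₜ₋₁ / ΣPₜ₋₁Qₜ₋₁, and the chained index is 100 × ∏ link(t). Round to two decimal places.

Link t=0→t=1:
ΣP(t=1)Q(t=0) = 1.52×353 + 4.81×62 = 536.56 + 298.22 = 834.78
ΣP(t=0)Q(t=0) = 1.17×353 + 5.06×62 = 413.01 + 313.72 = 726.73
link = 834.78/726.73 = 1.148680
Link t=1→t=2:
ΣP(t=2)Q(t=1) = 1.89×285 + 5.64×70 = 538.65 + 394.8 = 933.45
ΣP(t=1)Q(t=1) = 1.52×285 + 4.81×70 = 433.2 + 336.7 = 769.9
link = 933.45/769.9 = 1.212430
Chained index = 100 × 1.148680 × 1.212430 = 139.2694

139.27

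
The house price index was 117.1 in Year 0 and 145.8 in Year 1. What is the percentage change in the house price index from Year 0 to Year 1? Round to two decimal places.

24.51%

Change = (145.8 − 117.1) / 117.1 × 100
       = 28.7 / 117.1 × 100 = 24.5090%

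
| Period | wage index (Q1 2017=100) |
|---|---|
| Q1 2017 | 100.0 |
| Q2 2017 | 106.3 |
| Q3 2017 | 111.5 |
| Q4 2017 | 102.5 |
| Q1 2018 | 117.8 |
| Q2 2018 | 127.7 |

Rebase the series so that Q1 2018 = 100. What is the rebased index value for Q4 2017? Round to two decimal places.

Rebased(Q4 2017) = 102.5 / 117.8 × 100 = 87.0119

87.01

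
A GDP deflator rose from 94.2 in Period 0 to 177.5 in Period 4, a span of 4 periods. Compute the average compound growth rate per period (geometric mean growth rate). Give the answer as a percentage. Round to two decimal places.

17.16%

Growth factor = (177.5/94.2)^(1/4) = (1.884289)^(1/4) = 1.171620
Growth rate = 1.171620 − 1 = 0.171620 = 17.1620%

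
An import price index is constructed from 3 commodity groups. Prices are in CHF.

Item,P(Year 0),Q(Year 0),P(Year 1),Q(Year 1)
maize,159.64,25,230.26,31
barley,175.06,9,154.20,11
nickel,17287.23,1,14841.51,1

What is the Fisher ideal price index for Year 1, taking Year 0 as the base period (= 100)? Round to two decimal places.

97.09

Laspeyres component (base-period weights):
ΣP(Year 1)Q(Year 0) = 230.26×25 + 154.20×9 + 14841.51×1 = 5756.5 + 1387.8 + 14841.51 = 21985.81
ΣP(Year 0)Q(Year 0) = 159.64×25 + 175.06×9 + 17287.23×1 = 3991 + 1575.54 + 17287.23 = 22853.77
L = 21985.81 / 22853.77 × 100 = 96.2021
Paasche component (current-period weights):
ΣP(Year 1)Q(Year 1) = 230.26×31 + 154.20×11 + 14841.51×1 = 7138.06 + 1696.2 + 14841.51 = 23675.77
ΣP(Year 0)Q(Year 1) = 159.64×31 + 175.06×11 + 17287.23×1 = 4948.84 + 1925.66 + 17287.23 = 24161.73
P = 23675.77 / 24161.73 × 100 = 97.9887
Fisher = √(L × P) = √(96.2021 × 97.9887) = 97.0913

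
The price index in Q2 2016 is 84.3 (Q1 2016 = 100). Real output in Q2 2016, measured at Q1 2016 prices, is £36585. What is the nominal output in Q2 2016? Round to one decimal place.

30841.2

Nominal = Real × (Index/100) = 36585 × (84.3/100)
        = 36585 × 0.843 = 30841.1550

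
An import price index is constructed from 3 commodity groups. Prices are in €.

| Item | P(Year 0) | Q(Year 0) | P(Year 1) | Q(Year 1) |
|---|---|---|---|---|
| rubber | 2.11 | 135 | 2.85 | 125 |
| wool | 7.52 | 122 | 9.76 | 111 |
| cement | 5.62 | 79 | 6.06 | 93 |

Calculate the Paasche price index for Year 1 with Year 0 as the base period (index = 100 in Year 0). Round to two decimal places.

123.57

Paasche price index uses current-period quantities as weights.
ΣP(Year 1)·Q(Year 1) = 2.85×125 + 9.76×111 + 6.06×93 = 356.25 + 1083.36 + 563.58 = 2003.19
ΣP(Year 0)·Q(Year 1) = 2.11×125 + 7.52×111 + 5.62×93 = 263.75 + 834.72 + 522.66 = 1621.13
Index = 2003.19 / 1621.13 × 100 = 123.5675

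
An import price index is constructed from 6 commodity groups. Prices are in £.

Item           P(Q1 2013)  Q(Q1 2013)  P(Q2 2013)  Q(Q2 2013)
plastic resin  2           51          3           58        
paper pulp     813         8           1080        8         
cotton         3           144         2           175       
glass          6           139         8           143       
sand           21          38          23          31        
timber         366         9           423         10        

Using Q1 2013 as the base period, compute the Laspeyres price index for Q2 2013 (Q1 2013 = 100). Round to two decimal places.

124.32

Laspeyres price index uses base-period quantities as weights.
ΣP(Q2 2013)·Q(Q1 2013) = 3×51 + 1080×8 + 2×144 + 8×139 + 23×38 + 423×9 = 153 + 8640 + 288 + 1112 + 874 + 3807 = 14874
ΣP(Q1 2013)·Q(Q1 2013) = 2×51 + 813×8 + 3×144 + 6×139 + 21×38 + 366×9 = 102 + 6504 + 432 + 834 + 798 + 3294 = 11964
Index = 14874 / 11964 × 100 = 124.3230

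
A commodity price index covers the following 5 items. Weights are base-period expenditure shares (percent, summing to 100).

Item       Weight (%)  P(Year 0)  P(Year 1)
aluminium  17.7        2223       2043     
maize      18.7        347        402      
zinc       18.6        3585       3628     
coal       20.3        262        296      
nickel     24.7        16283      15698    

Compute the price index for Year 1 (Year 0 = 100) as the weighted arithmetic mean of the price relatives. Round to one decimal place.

aluminium: 17.7 × (2043/2223) = 17.7 × 0.919028 = 16.2668
maize: 18.7 × (402/347) = 18.7 × 1.158501 = 21.6640
zinc: 18.6 × (3628/3585) = 18.6 × 1.011994 = 18.8231
coal: 20.3 × (296/262) = 20.3 × 1.129771 = 22.9344
nickel: 24.7 × (15698/16283) = 24.7 × 0.964073 = 23.8126
Index = Σ wᵢ·(p₁ᵢ/p₀ᵢ) = 16.2668 + 21.6640 + 18.8231 + 22.9344 + 23.8126 = 103.5008

103.5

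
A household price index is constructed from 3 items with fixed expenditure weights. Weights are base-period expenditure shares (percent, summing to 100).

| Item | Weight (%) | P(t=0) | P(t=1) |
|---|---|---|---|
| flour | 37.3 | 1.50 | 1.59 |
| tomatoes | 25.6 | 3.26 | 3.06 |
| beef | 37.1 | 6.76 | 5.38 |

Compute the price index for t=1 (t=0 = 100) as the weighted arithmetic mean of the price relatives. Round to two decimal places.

flour: 37.3 × (1.59/1.50) = 37.3 × 1.060000 = 39.5380
tomatoes: 25.6 × (3.06/3.26) = 25.6 × 0.938650 = 24.0294
beef: 37.1 × (5.38/6.76) = 37.1 × 0.795858 = 29.5263
Index = Σ wᵢ·(p₁ᵢ/p₀ᵢ) = 39.5380 + 24.0294 + 29.5263 = 93.0938

93.09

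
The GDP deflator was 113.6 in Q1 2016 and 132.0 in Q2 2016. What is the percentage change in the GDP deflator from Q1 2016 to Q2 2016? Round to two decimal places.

16.20%

Change = (132.0 − 113.6) / 113.6 × 100
       = 18.4 / 113.6 × 100 = 16.1972%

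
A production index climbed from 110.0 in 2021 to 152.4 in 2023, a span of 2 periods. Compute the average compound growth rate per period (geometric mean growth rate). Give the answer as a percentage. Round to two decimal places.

Growth factor = (152.4/110.0)^(1/2) = (1.385455)^(1/2) = 1.177053
Growth rate = 1.177053 − 1 = 0.177053 = 17.7053%

17.71%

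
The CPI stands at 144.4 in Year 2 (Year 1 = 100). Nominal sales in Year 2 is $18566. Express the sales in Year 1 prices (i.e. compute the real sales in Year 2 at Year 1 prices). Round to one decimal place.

12857.3

Real = Nominal ÷ (Index/100) = 18566 ÷ (144.4/100)
     = 18566 ÷ 1.444 = 12857.3407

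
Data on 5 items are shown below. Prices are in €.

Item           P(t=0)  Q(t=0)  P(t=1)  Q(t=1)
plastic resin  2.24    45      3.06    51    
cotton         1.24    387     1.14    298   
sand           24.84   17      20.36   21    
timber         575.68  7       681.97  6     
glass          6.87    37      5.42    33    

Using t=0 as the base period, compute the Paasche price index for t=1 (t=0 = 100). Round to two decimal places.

110.84

Paasche price index uses current-period quantities as weights.
ΣP(t=1)·Q(t=1) = 3.06×51 + 1.14×298 + 20.36×21 + 681.97×6 + 5.42×33 = 156.06 + 339.72 + 427.56 + 4091.82 + 178.86 = 5194.02
ΣP(t=0)·Q(t=1) = 2.24×51 + 1.24×298 + 24.84×21 + 575.68×6 + 6.87×33 = 114.24 + 369.52 + 521.64 + 3454.08 + 226.71 = 4686.19
Index = 5194.02 / 4686.19 × 100 = 110.8367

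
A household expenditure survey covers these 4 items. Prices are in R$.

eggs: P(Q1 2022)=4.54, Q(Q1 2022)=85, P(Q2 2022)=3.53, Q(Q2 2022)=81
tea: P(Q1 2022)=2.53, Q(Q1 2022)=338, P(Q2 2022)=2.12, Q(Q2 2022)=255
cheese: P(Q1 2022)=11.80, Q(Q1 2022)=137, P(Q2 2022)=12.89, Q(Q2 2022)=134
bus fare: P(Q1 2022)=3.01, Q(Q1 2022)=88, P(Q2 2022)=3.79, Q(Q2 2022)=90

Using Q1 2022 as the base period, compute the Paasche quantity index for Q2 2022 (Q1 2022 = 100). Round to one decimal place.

92.9

Paasche quantity index uses current-period prices as weights.
ΣP(Q2 2022)·Q(Q2 2022) = 3.53×81 + 2.12×255 + 12.89×134 + 3.79×90 = 285.93 + 540.6 + 1727.26 + 341.1 = 2894.89
ΣP(Q2 2022)·Q(Q1 2022) = 3.53×85 + 2.12×338 + 12.89×137 + 3.79×88 = 300.05 + 716.56 + 1765.93 + 333.52 = 3116.06
Index = 2894.89 / 3116.06 × 100 = 92.9023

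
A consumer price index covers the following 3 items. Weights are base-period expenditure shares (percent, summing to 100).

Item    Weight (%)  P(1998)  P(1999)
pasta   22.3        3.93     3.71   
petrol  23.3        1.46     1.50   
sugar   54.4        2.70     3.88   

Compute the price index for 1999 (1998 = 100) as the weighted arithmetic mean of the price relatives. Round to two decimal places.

pasta: 22.3 × (3.71/3.93) = 22.3 × 0.944020 = 21.0517
petrol: 23.3 × (1.50/1.46) = 23.3 × 1.027397 = 23.9384
sugar: 54.4 × (3.88/2.70) = 54.4 × 1.437037 = 78.1748
Index = Σ wᵢ·(p₁ᵢ/p₀ᵢ) = 21.0517 + 23.9384 + 78.1748 = 123.1648

123.16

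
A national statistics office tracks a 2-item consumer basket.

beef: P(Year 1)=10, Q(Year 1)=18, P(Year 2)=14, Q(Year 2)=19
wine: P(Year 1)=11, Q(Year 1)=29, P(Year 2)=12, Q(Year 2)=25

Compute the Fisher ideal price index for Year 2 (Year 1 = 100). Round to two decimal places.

Laspeyres component (base-period weights):
ΣP(Year 2)Q(Year 1) = 14×18 + 12×29 = 252 + 348 = 600
ΣP(Year 1)Q(Year 1) = 10×18 + 11×29 = 180 + 319 = 499
L = 600 / 499 × 100 = 120.2405
Paasche component (current-period weights):
ΣP(Year 2)Q(Year 2) = 14×19 + 12×25 = 266 + 300 = 566
ΣP(Year 1)Q(Year 2) = 10×19 + 11×25 = 190 + 275 = 465
P = 566 / 465 × 100 = 121.7204
Fisher = √(L × P) = √(120.2405 × 121.7204) = 120.9782

120.98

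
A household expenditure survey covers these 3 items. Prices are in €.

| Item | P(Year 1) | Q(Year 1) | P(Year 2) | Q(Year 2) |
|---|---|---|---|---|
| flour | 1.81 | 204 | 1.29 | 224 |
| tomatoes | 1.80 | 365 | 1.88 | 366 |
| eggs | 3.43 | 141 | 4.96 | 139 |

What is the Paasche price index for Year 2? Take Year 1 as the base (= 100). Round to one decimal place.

Paasche price index uses current-period quantities as weights.
ΣP(Year 2)·Q(Year 2) = 1.29×224 + 1.88×366 + 4.96×139 = 288.96 + 688.08 + 689.44 = 1666.48
ΣP(Year 1)·Q(Year 2) = 1.81×224 + 1.80×366 + 3.43×139 = 405.44 + 658.8 + 476.77 = 1541.01
Index = 1666.48 / 1541.01 × 100 = 108.1421

108.1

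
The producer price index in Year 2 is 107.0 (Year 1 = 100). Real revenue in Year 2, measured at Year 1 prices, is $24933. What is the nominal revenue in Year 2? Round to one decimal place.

26678.3

Nominal = Real × (Index/100) = 24933 × (107.0/100)
        = 24933 × 1.070 = 26678.3100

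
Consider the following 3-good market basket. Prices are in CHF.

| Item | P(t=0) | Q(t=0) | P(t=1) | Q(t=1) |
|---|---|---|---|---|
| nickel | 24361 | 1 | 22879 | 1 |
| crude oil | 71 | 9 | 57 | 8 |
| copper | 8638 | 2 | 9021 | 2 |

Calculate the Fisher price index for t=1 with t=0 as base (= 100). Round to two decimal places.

Laspeyres component (base-period weights):
ΣP(t=1)Q(t=0) = 22879×1 + 57×9 + 9021×2 = 22879 + 513 + 18042 = 41434
ΣP(t=0)Q(t=0) = 24361×1 + 71×9 + 8638×2 = 24361 + 639 + 17276 = 42276
L = 41434 / 42276 × 100 = 98.0083
Paasche component (current-period weights):
ΣP(t=1)Q(t=1) = 22879×1 + 57×8 + 9021×2 = 22879 + 456 + 18042 = 41377
ΣP(t=0)Q(t=1) = 24361×1 + 71×8 + 8638×2 = 24361 + 568 + 17276 = 42205
P = 41377 / 42205 × 100 = 98.0381
Fisher = √(L × P) = √(98.0083 × 98.0381) = 98.0232

98.02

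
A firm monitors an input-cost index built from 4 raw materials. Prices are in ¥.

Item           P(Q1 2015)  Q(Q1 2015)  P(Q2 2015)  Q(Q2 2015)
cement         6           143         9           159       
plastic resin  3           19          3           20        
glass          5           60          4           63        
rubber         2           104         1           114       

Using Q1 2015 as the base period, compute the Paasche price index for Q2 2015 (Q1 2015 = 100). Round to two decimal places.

119.27

Paasche price index uses current-period quantities as weights.
ΣP(Q2 2015)·Q(Q2 2015) = 9×159 + 3×20 + 4×63 + 1×114 = 1431 + 60 + 252 + 114 = 1857
ΣP(Q1 2015)·Q(Q2 2015) = 6×159 + 3×20 + 5×63 + 2×114 = 954 + 60 + 315 + 228 = 1557
Index = 1857 / 1557 × 100 = 119.2678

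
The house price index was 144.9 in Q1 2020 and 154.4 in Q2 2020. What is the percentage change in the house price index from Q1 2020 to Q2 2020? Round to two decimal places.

Change = (154.4 − 144.9) / 144.9 × 100
       = 9.5 / 144.9 × 100 = 6.5562%

6.56%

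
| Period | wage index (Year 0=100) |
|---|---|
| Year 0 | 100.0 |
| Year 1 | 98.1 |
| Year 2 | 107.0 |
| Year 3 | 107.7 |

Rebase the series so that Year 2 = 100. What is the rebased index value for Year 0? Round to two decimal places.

93.46

Rebased(Year 0) = 100.0 / 107.0 × 100 = 93.4579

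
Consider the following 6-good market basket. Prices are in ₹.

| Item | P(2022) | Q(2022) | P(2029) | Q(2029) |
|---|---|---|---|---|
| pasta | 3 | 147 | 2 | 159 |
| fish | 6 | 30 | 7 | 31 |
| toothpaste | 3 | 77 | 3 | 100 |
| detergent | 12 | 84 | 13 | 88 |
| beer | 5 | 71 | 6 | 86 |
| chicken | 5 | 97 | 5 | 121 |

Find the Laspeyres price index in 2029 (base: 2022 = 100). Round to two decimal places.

101.41

Laspeyres price index uses base-period quantities as weights.
ΣP(2029)·Q(2022) = 2×147 + 7×30 + 3×77 + 13×84 + 6×71 + 5×97 = 294 + 210 + 231 + 1092 + 426 + 485 = 2738
ΣP(2022)·Q(2022) = 3×147 + 6×30 + 3×77 + 12×84 + 5×71 + 5×97 = 441 + 180 + 231 + 1008 + 355 + 485 = 2700
Index = 2738 / 2700 × 100 = 101.4074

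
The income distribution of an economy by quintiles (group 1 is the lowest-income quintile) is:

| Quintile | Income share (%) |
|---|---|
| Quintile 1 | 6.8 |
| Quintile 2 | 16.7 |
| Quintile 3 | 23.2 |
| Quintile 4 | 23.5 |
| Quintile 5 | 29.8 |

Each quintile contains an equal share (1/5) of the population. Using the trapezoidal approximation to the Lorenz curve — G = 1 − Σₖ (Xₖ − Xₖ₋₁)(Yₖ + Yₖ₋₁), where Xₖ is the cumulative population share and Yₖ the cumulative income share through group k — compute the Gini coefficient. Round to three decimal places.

Cumulative income shares Yₖ: 0.0680, 0.2350, 0.4670, 0.7020, 1.0000
Σ (Xₖ−Xₖ₋₁)(Yₖ+Yₖ₋₁) = (1/5)(0.0680+0.0000) + (1/5)(0.2350+0.0680) + (1/5)(0.4670+0.2350) + (1/5)(0.7020+0.4670) + (1/5)(1.0000+0.7020)
  = 0.0136 + 0.0606 + 0.1404 + 0.2338 + 0.3404 = 0.7888
G = 1 − 0.7888 = 0.2112

0.211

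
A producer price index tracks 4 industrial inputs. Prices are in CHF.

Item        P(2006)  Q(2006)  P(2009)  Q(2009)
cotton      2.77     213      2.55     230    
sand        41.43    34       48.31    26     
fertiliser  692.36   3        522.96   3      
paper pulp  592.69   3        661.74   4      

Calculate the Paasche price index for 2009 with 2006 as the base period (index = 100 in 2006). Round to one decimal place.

98.3

Paasche price index uses current-period quantities as weights.
ΣP(2009)·Q(2009) = 2.55×230 + 48.31×26 + 522.96×3 + 661.74×4 = 586.5 + 1256.06 + 1568.88 + 2646.96 = 6058.4
ΣP(2006)·Q(2009) = 2.77×230 + 41.43×26 + 692.36×3 + 592.69×4 = 637.1 + 1077.18 + 2077.08 + 2370.76 = 6162.12
Index = 6058.4 / 6162.12 × 100 = 98.3168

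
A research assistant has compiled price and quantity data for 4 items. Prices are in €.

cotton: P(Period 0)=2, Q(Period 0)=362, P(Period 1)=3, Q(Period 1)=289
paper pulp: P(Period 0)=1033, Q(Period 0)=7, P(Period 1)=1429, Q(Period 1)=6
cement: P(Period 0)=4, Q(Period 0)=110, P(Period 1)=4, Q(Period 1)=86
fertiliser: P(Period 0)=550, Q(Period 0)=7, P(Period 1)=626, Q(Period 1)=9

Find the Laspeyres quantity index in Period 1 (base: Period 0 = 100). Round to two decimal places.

Laspeyres quantity index uses base-period prices as weights.
ΣP(Period 0)·Q(Period 1) = 2×289 + 1033×6 + 4×86 + 550×9 = 578 + 6198 + 344 + 4950 = 12070
ΣP(Period 0)·Q(Period 0) = 2×362 + 1033×7 + 4×110 + 550×7 = 724 + 7231 + 440 + 3850 = 12245
Index = 12070 / 12245 × 100 = 98.5708

98.57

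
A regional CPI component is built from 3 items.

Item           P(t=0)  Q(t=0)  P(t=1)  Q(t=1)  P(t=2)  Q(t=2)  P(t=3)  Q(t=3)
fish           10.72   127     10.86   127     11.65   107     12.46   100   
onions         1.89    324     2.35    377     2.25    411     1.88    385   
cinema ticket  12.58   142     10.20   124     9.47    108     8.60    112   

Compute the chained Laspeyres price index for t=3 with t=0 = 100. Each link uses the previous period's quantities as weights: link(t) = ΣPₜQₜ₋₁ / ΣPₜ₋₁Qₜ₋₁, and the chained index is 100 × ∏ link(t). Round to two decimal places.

89.97

Link t=0→t=1:
ΣP(t=1)Q(t=0) = 10.86×127 + 2.35×324 + 10.20×142 = 1379.22 + 761.4 + 1448.4 = 3589.02
ΣP(t=0)Q(t=0) = 10.72×127 + 1.89×324 + 12.58×142 = 1361.44 + 612.36 + 1786.36 = 3760.16
link = 3589.02/3760.16 = 0.954486
Link t=1→t=2:
ΣP(t=2)Q(t=1) = 11.65×127 + 2.25×377 + 9.47×124 = 1479.55 + 848.25 + 1174.28 = 3502.08
ΣP(t=1)Q(t=1) = 10.86×127 + 2.35×377 + 10.20×124 = 1379.22 + 885.95 + 1264.8 = 3529.97
link = 3502.08/3529.97 = 0.992099
Link t=2→t=3:
ΣP(t=3)Q(t=2) = 12.46×107 + 1.88×411 + 8.60×108 = 1333.22 + 772.68 + 928.8 = 3034.7
ΣP(t=2)Q(t=2) = 11.65×107 + 2.25×411 + 9.47×108 = 1246.55 + 924.75 + 1022.76 = 3194.06
link = 3034.7/3194.06 = 0.950107
Chained index = 100 × 0.954486 × 0.992099 × 0.950107 = 89.9699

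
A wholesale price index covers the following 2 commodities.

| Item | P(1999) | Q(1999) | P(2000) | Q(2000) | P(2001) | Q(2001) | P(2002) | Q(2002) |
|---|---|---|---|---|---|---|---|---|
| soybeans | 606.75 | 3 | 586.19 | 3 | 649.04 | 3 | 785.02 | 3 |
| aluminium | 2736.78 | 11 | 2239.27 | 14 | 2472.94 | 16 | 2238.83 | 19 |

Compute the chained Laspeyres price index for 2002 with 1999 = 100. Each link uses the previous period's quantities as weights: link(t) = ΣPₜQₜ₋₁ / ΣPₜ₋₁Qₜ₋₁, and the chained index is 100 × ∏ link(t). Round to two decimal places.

Link 1999→2000:
ΣP(2000)Q(1999) = 586.19×3 + 2239.27×11 = 1758.57 + 24631.97 = 26390.54
ΣP(1999)Q(1999) = 606.75×3 + 2736.78×11 = 1820.25 + 30104.58 = 31924.83
link = 26390.54/31924.83 = 0.826646
Link 2000→2001:
ΣP(2001)Q(2000) = 649.04×3 + 2472.94×14 = 1947.12 + 34621.16 = 36568.28
ΣP(2000)Q(2000) = 586.19×3 + 2239.27×14 = 1758.57 + 31349.78 = 33108.35
link = 36568.28/33108.35 = 1.104503
Link 2001→2002:
ΣP(2002)Q(2001) = 785.02×3 + 2238.83×16 = 2355.06 + 35821.28 = 38176.34
ΣP(2001)Q(2001) = 649.04×3 + 2472.94×16 = 1947.12 + 39567.04 = 41514.16
link = 38176.34/41514.16 = 0.919598
Chained index = 100 × 0.826646 × 1.104503 × 0.919598 = 83.9624

83.96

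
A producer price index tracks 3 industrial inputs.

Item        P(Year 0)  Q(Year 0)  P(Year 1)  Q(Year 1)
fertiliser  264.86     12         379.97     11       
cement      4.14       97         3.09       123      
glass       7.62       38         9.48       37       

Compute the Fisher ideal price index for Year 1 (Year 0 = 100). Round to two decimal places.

133.72

Laspeyres component (base-period weights):
ΣP(Year 1)Q(Year 0) = 379.97×12 + 3.09×97 + 9.48×38 = 4559.64 + 299.73 + 360.24 = 5219.61
ΣP(Year 0)Q(Year 0) = 264.86×12 + 4.14×97 + 7.62×38 = 3178.32 + 401.58 + 289.56 = 3869.46
L = 5219.61 / 3869.46 × 100 = 134.8925
Paasche component (current-period weights):
ΣP(Year 1)Q(Year 1) = 379.97×11 + 3.09×123 + 9.48×37 = 4179.67 + 380.07 + 350.76 = 4910.5
ΣP(Year 0)Q(Year 1) = 264.86×11 + 4.14×123 + 7.62×37 = 2913.46 + 509.22 + 281.94 = 3704.62
P = 4910.5 / 3704.62 × 100 = 132.5507
Fisher = √(L × P) = √(134.8925 × 132.5507) = 133.7165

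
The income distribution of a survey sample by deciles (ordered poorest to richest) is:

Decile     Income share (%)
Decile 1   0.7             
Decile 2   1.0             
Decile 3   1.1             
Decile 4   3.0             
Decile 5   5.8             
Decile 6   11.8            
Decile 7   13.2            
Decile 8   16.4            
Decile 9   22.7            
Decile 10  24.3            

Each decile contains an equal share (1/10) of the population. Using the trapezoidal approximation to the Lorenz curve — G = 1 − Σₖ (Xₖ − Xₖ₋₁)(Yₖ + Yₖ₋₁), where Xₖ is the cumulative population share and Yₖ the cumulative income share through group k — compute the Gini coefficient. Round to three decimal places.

0.477

Cumulative income shares Yₖ: 0.0070, 0.0170, 0.0280, 0.0580, 0.1160, 0.2340, 0.3660, 0.5300, 0.7570, 1.0000
Σ (Xₖ−Xₖ₋₁)(Yₖ+Yₖ₋₁) = (1/10)(0.0070+0.0000) + (1/10)(0.0170+0.0070) + (1/10)(0.0280+0.0170) + (1/10)(0.0580+0.0280) + (1/10)(0.1160+0.0580) + (1/10)(0.2340+0.1160) + (1/10)(0.3660+0.2340) + (1/10)(0.5300+0.3660) + (1/10)(0.7570+0.5300) + (1/10)(1.0000+0.7570)
  = 0.0007 + 0.0024 + 0.0045 + 0.0086 + 0.0174 + 0.0350 + 0.0600 + 0.0896 + 0.1287 + 0.1757 = 0.5226
G = 1 − 0.5226 = 0.4774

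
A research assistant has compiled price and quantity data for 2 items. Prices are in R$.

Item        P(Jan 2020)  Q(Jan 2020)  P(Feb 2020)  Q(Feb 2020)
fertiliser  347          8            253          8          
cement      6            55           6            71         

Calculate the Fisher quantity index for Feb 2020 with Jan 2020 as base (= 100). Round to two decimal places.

Laspeyres component (base-period weights):
ΣP(Jan 2020)Q(Feb 2020) = 347×8 + 6×71 = 2776 + 426 = 3202
ΣP(Jan 2020)Q(Jan 2020) = 347×8 + 6×55 = 2776 + 330 = 3106
L = 3202 / 3106 × 100 = 103.0908
Paasche component (current-period weights):
ΣP(Feb 2020)Q(Feb 2020) = 253×8 + 6×71 = 2024 + 426 = 2450
ΣP(Feb 2020)Q(Jan 2020) = 253×8 + 6×55 = 2024 + 330 = 2354
P = 2450 / 2354 × 100 = 104.0782
Fisher = √(L × P) = √(103.0908 × 104.0782) = 103.5833

103.58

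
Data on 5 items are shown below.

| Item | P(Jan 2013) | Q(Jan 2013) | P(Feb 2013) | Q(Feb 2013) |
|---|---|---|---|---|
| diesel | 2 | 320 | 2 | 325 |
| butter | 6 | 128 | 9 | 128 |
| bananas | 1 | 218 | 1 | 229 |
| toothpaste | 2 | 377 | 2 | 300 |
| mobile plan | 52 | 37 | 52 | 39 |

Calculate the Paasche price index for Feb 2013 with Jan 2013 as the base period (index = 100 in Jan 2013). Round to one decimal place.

109.0

Paasche price index uses current-period quantities as weights.
ΣP(Feb 2013)·Q(Feb 2013) = 2×325 + 9×128 + 1×229 + 2×300 + 52×39 = 650 + 1152 + 229 + 600 + 2028 = 4659
ΣP(Jan 2013)·Q(Feb 2013) = 2×325 + 6×128 + 1×229 + 2×300 + 52×39 = 650 + 768 + 229 + 600 + 2028 = 4275
Index = 4659 / 4275 × 100 = 108.9825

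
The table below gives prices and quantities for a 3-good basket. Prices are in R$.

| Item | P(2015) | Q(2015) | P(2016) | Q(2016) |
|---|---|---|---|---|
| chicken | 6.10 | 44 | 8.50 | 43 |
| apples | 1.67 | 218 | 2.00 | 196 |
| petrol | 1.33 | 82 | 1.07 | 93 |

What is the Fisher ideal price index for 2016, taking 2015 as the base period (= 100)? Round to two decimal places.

Laspeyres component (base-period weights):
ΣP(2016)Q(2015) = 8.50×44 + 2.00×218 + 1.07×82 = 374 + 436 + 87.74 = 897.74
ΣP(2015)Q(2015) = 6.10×44 + 1.67×218 + 1.33×82 = 268.4 + 364.06 + 109.06 = 741.52
L = 897.74 / 741.52 × 100 = 121.0675
Paasche component (current-period weights):
ΣP(2016)Q(2016) = 8.50×43 + 2.00×196 + 1.07×93 = 365.5 + 392 + 99.51 = 857.01
ΣP(2015)Q(2016) = 6.10×43 + 1.67×196 + 1.33×93 = 262.3 + 327.32 + 123.69 = 713.31
P = 857.01 / 713.31 × 100 = 120.1455
Fisher = √(L × P) = √(121.0675 × 120.1455) = 120.6056

120.61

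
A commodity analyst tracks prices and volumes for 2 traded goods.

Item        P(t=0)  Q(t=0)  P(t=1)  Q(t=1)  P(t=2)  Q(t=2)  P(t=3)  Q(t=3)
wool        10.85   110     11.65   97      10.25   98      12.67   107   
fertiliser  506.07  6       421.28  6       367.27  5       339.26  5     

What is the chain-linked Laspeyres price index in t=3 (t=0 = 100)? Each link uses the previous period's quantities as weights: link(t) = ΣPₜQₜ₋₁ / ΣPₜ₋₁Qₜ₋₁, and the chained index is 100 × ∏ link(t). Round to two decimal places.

Link t=0→t=1:
ΣP(t=1)Q(t=0) = 11.65×110 + 421.28×6 = 1281.5 + 2527.68 = 3809.18
ΣP(t=0)Q(t=0) = 10.85×110 + 506.07×6 = 1193.5 + 3036.42 = 4229.92
link = 3809.18/4229.92 = 0.900532
Link t=1→t=2:
ΣP(t=2)Q(t=1) = 10.25×97 + 367.27×6 = 994.25 + 2203.62 = 3197.87
ΣP(t=1)Q(t=1) = 11.65×97 + 421.28×6 = 1130.05 + 2527.68 = 3657.73
link = 3197.87/3657.73 = 0.874277
Link t=2→t=3:
ΣP(t=3)Q(t=2) = 12.67×98 + 339.26×5 = 1241.66 + 1696.3 = 2937.96
ΣP(t=2)Q(t=2) = 10.25×98 + 367.27×5 = 1004.5 + 1836.35 = 2840.85
link = 2937.96/2840.85 = 1.034183
Chained index = 100 × 0.900532 × 0.874277 × 1.034183 = 81.4228

81.42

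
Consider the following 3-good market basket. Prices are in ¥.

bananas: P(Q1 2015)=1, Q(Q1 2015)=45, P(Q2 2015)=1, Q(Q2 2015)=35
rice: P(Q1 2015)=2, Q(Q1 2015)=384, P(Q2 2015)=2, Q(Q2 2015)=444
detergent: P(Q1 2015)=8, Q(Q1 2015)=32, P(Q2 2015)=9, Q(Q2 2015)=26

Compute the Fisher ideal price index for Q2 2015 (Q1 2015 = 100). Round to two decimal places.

102.65

Laspeyres component (base-period weights):
ΣP(Q2 2015)Q(Q1 2015) = 1×45 + 2×384 + 9×32 = 45 + 768 + 288 = 1101
ΣP(Q1 2015)Q(Q1 2015) = 1×45 + 2×384 + 8×32 = 45 + 768 + 256 = 1069
L = 1101 / 1069 × 100 = 102.9935
Paasche component (current-period weights):
ΣP(Q2 2015)Q(Q2 2015) = 1×35 + 2×444 + 9×26 = 35 + 888 + 234 = 1157
ΣP(Q1 2015)Q(Q2 2015) = 1×35 + 2×444 + 8×26 = 35 + 888 + 208 = 1131
P = 1157 / 1131 × 100 = 102.2989
Fisher = √(L × P) = √(102.9935 × 102.2989) = 102.6456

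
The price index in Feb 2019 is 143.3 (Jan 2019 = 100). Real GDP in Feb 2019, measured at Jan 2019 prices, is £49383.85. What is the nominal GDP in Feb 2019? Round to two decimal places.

Nominal = Real × (Index/100) = 49383.85 × (143.3/100)
        = 49383.85 × 1.433 = 70767.0571

70767.06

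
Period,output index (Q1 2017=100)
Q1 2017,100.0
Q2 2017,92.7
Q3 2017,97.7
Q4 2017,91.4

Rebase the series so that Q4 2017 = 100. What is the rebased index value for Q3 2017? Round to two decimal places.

Rebased(Q3 2017) = 97.7 / 91.4 × 100 = 106.8928

106.89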